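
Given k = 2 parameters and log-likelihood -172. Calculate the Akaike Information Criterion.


Compute:
2k = 2*2 = 4.
-2*loglik = -2*(-172) = 344.
AIC = 4 + 344 = 348.

348


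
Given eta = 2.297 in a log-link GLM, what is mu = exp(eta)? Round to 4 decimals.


The inverse log link gives:
mu = exp(2.297) = 9.9443.

9.9443


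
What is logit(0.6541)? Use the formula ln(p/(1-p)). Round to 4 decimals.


The odds are p/(1-p) = 0.6541 / 0.3459 = 1.8910.
logit(p) = ln(1.8910) = 0.6371.

0.6371


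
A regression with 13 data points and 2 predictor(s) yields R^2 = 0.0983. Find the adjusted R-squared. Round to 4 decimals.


Plug in: Adj R^2 = 1 - (1 - 0.0983) * 12/10.
= 1 - 0.9017 * 12/10
= 1 - 10.8204 / 10
= 1 - 1.0820 = -0.0820.

-0.0820


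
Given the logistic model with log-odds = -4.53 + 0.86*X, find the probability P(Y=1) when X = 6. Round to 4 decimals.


z = -4.53 + 0.86 * 6 = 0.6300.
Sigmoid: P = 1 / (1 + exp(-0.6300)) = 0.6525.

0.6525


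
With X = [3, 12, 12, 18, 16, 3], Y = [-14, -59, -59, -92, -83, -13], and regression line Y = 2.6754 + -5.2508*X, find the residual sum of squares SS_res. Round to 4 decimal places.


Compute predicted values, then residuals = yi - yhat_i.
Residuals: [-0.9230, 1.3342, 1.3342, -0.1610, -1.6626, 0.0770].
SSres = sum(residual^2) = 7.2082.

7.2082


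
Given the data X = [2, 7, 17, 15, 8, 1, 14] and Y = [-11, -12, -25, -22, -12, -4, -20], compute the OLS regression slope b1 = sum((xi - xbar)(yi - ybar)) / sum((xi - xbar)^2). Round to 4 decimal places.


First compute the means: xbar = 9.1429, ybar = -15.1429.
Then S_xx = sum((xi - xbar)^2) = 242.8571.
S_xy = sum((xi - xbar)(yi - ybar)) = -271.8571.
b1 = S_xy / S_xx = -271.8571 / 242.8571 = -1.1194.

-1.1194


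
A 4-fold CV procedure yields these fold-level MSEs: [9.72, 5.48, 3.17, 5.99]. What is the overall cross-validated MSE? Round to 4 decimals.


Total MSE across folds = 24.3600.
CV-MSE = 24.3600/4 = 6.0900.

6.0900


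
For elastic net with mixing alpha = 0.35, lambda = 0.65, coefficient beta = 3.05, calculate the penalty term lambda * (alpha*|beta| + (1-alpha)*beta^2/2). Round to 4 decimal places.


alpha * |beta| = 0.35 * 3.05 = 1.0675.
(1-alpha) * beta^2/2 = 0.65 * 9.3025/2 = 3.0233.
Total = 0.65 * (1.0675 + 3.0233) = 2.6590.

2.6590


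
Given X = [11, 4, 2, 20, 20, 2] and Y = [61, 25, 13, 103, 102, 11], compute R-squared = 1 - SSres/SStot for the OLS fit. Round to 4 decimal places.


After computing the OLS fit (b0=3.4052, b1=4.9927):
SSres = 17.3138, SStot = 9111.5000.
R^2 = 1 - 17.3138/9111.5000 = 0.9981.

0.9981


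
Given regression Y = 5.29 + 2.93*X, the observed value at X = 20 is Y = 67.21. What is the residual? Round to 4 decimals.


Predicted = 5.29 + 2.93 * 20 = 63.8900.
Residual = 67.21 - 63.8900 = 3.3200.

3.3200


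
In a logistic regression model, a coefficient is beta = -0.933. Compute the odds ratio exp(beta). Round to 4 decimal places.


The odds ratio is computed as:
OR = e^(-0.933) = 0.3934.

0.3934


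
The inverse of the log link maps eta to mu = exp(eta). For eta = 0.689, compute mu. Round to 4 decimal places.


The inverse log link gives:
mu = exp(0.689) = 1.9917.

1.9917


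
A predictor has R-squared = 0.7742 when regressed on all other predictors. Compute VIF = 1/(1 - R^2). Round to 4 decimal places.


VIF = 1 / (1 - 0.7742).
= 1 / 0.2258 = 4.4287.

4.4287


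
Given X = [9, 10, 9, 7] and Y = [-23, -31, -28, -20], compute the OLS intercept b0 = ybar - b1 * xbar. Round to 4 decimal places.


First find the slope: b1 = -3.4737.
Means: xbar = 8.7500, ybar = -25.5000.
b0 = ybar - b1 * xbar = -25.5000 - -3.4737 * 8.7500 = 4.8947.

4.8947


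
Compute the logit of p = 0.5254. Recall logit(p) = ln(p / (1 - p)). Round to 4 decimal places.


Compute the odds: 0.5254/0.4746 = 1.1070.
Take the natural log: ln(1.1070) = 0.1017.

0.1017


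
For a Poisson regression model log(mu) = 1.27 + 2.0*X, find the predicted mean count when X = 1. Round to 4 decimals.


eta = 1.27 + 2.0 * 1 = 3.2700.
mu = exp(3.2700) = 26.3113.

26.3113


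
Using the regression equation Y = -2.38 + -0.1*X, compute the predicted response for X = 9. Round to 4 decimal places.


Plug X = 9 into Y = -2.38 + -0.1*X:
Y = -2.38 + -0.9000 = -3.2800.

-3.2800


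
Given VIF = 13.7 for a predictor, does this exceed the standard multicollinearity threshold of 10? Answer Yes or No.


Check: VIF = 13.7 vs threshold = 10.
Since 13.7 >= 10, the answer is Yes.

Yes


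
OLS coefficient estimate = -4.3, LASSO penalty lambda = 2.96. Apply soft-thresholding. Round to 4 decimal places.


Check: |-4.3| = 4.3 vs lambda = 2.96.
Since |beta| > lambda, coefficient = sign(beta)*(|beta| - lambda) = -1.3400.
Soft-thresholded coefficient = -1.3400.

-1.3400


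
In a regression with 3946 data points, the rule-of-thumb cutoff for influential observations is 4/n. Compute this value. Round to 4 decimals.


The threshold is 4/n.
4/3946 = 0.0010.

0.0010


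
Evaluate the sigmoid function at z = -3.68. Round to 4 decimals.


Compute exp(3.6800) = 39.6464.
Sigmoid = 1 / (1 + 39.6464) = 1 / 40.6464 = 0.0246.

0.0246


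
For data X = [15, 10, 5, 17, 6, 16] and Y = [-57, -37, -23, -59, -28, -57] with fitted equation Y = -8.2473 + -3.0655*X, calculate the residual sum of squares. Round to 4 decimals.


Predicted values from Y = -8.2473 + -3.0655*X.
Residuals: [-2.7702, 1.9023, 0.5748, 1.3608, -1.3597, 0.2953].
SSres = 15.4109.

15.4109


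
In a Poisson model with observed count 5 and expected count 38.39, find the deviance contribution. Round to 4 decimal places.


First: ln(5/38.39) = -2.038359.
Then: 5 * -2.038359 = -10.191795.
y - mu = 5 - 38.39 = -33.39.
D = 2(-10.191795 - -33.39) = 46.396410, which rounds to 46.3964.

46.3964


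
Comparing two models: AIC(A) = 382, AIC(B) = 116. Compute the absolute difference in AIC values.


Compute |382 - 116| = 266.
Model B has the smaller AIC.

266


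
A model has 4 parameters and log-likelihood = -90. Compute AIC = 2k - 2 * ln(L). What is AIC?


Compute:
2k = 2*4 = 8.
-2*loglik = -2*(-90) = 180.
AIC = 8 + 180 = 188.

188


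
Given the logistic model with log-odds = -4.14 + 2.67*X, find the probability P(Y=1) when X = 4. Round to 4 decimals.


Linear predictor: z = -4.14 + 2.67 * 4 = 6.5400.
P = 1/(1 + exp(-6.5400)) = 1/(1 + 0.0014) = 0.9986.

0.9986


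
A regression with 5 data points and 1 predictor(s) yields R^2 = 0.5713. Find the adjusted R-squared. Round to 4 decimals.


Using the formula:
(1 - 0.5713) = 0.4287.
Multiply by 4/3: 0.4287 * 4 = 1.7148, then 1.7148 / 3 = 0.5716.
Adj R^2 = 1 - 0.5716 = 0.4284.

0.4284


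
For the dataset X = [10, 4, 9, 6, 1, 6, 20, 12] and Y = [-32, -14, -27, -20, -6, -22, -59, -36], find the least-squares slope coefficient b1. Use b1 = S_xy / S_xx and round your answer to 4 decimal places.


First compute the means: xbar = 8.5000, ybar = -27.0000.
Then S_xx = sum((xi - xbar)^2) = 236.0000.
S_xy = sum((xi - xbar)(yi - ybar)) = -653.0000.
b1 = S_xy / S_xx = -653.0000 / 236.0000 = -2.7669.

-2.7669


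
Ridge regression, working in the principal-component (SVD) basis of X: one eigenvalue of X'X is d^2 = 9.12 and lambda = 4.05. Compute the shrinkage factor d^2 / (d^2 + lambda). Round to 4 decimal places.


Denominator = d^2 + lambda = 9.12 + 4.05 = 13.1700.
Shrinkage = 9.12 / 13.1700 = 0.6925.

0.6925


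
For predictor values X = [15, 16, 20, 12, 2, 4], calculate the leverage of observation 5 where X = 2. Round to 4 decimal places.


n = 6, xbar = 11.5000.
SXX = sum((xi - xbar)^2) = 251.5000.
h = 1/6 + (2 - 11.5000)^2 / 251.5000 = 0.5255.

0.5255


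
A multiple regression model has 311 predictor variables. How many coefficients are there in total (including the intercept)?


Including the intercept, the model has 311 predictor coefficients + 1 intercept.
Total = 312.

312


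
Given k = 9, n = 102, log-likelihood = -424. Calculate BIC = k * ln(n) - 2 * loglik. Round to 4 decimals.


k * ln(n) = 9 * ln(102) = 9 * 4.624973 = 41.624757.
-2 * loglik = -2 * (-424) = 848.
BIC = 41.624757 + 848 = 889.624757, which rounds to 889.6248.

889.6248


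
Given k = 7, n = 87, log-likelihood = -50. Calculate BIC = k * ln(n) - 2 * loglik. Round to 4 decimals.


k * ln(n) = 7 * ln(87) = 7 * 4.465908 = 31.261356.
-2 * loglik = -2 * (-50) = 100.
BIC = 31.261356 + 100 = 131.261356, which rounds to 131.2614.

131.2614


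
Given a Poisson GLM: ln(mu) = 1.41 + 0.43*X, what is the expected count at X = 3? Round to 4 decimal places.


eta = 1.41 + 0.43 * 3 = 2.7000.
mu = exp(2.7000) = 14.8797.

14.8797


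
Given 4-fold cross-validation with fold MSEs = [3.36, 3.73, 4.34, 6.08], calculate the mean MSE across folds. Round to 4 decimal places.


Sum of fold MSEs = 17.5100.
Average = 17.5100 / 4 = 4.3775.

4.3775


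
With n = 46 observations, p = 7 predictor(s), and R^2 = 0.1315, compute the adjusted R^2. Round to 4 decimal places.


Using the formula:
(1 - 0.1315) = 0.8685.
Multiply by 45/38: 0.8685 * 45 = 39.0825, then 39.0825 / 38 = 1.0285.
Adj R^2 = 1 - 1.0285 = -0.0285.

-0.0285


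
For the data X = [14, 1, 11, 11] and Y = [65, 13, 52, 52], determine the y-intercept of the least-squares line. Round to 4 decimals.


Compute b1 = 3.9638 from the OLS formula.
With xbar = 9.2500 and ybar = 45.5000, the intercept is:
b0 = 45.5000 - 3.9638 * 9.2500 = 8.8346.

8.8346


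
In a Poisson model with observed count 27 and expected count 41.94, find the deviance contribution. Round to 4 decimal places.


y/mu = 27/41.94 = 0.643777 (approx.), and ln(27/41.94) = -0.440403.
y * ln(y/mu) = 27 * -0.440403 = -11.890881.
y - mu = -14.94.
D = 2 * (-11.890881 - -14.94) = 6.098238, which rounds to 6.0982.

6.0982


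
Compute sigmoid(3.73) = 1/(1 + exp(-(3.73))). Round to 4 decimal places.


exp(-3.7300) = 0.0240.
1 + exp(-z) = 1.0240.
sigmoid = 1/1.0240 = 0.9766.

0.9766


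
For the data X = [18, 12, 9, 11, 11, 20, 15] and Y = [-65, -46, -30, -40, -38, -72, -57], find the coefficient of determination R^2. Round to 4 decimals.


Fit the OLS line: b0 = 1.6552, b1 = -3.7457.
SSres = 22.4267.
SStot = 1417.4286.
R^2 = 1 - 22.4267/1417.4286 = 0.9842.

0.9842


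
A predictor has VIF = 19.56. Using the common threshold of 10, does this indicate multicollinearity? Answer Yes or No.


The threshold is 10.
VIF = 19.56 is >= 10.
Multicollinearity indication: Yes.

Yes


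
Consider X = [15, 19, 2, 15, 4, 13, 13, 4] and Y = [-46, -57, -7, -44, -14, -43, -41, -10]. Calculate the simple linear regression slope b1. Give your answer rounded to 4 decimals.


Calculate xbar = 10.6250, ybar = -32.7500.
S_xx = 281.8750, S_xy = -851.2500.
Using b1 = S_xy / S_xx = -851.2500 / 281.8750, we get b1 = -3.0200.

-3.0200


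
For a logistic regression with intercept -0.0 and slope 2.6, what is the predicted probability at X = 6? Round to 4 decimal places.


z = -0.0 + 2.6 * 6 = 15.6000.
Sigmoid: P = 1 / (1 + exp(-15.6000)) = 1.0000.

1.0000


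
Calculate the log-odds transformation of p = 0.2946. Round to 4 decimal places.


Compute the odds: 0.2946/0.7054 = 0.4176.
Take the natural log: ln(0.4176) = -0.8731.

-0.8731


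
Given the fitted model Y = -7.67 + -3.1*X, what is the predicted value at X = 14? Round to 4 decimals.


Substitute X = 14 into the equation:
Y = -7.67 + -3.1 * 14 = -7.67 + -43.4000 = -51.0700.

-51.0700


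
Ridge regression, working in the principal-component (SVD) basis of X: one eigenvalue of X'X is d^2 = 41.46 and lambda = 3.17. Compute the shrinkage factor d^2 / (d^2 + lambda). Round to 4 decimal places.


Denominator = d^2 + lambda = 41.46 + 3.17 = 44.6300.
Shrinkage = 41.46 / 44.6300 = 0.9290.

0.9290


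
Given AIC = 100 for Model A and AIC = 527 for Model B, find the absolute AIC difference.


Compute |100 - 527| = 427.
Model A has the smaller AIC.

427


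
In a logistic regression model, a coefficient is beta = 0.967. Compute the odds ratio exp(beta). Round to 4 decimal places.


The odds ratio is computed as:
OR = e^(0.967) = 2.6300.

2.6300


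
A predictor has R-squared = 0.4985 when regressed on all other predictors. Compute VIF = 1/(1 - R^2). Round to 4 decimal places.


VIF = 1 / (1 - 0.4985).
= 1 / 0.5015 = 1.9940.

1.9940


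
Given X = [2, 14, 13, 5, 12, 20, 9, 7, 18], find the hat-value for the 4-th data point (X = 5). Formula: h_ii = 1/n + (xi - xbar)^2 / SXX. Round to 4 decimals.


Compute xbar = 11.1111 with n = 9 observations.
SXX = 280.8889.
Leverage = 1/9 + (5 - 11.1111)^2/280.8889 = 0.2441.

0.2441


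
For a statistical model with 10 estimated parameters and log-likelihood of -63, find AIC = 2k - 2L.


AIC = 2*10 - 2*(-63).
= 20 + 126 = 146.

146


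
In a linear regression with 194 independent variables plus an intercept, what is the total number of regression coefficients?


Total coefficients = number of predictors + 1 (for the intercept).
= 194 + 1 = 195.

195


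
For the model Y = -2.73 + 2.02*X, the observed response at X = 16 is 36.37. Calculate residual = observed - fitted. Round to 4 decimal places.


Fitted value at X = 16 is yhat = -2.73 + 2.02*16 = 29.5900.
Residual = 36.37 - 29.5900 = 6.7800.

6.7800


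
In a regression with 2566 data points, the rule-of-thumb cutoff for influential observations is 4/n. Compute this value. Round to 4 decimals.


Using the rule of thumb:
Threshold = 4 / 2566 = 0.0016.

0.0016


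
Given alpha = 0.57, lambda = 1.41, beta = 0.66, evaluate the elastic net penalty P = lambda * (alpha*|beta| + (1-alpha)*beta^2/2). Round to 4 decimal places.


L1 component = 0.57 * |0.66| = 0.3762.
L2 component = 0.43 * 0.66^2 / 2 = 0.0937.
Penalty = 1.41 * (0.3762 + 0.0937) = 1.41 * 0.4699 = 0.6625.

0.6625


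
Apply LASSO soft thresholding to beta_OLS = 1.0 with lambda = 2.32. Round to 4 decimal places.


|beta_OLS| = 1.0.
lambda = 2.32.
Since |beta| <= lambda, the coefficient is set to 0.
Result = 0.0000.

0.0000


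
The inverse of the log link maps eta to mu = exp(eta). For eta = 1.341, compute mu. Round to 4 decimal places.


Apply the inverse link:
mu = e^1.341 = 3.8229.

3.8229


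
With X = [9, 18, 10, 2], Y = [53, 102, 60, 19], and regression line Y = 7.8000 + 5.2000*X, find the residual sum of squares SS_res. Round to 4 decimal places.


Compute predicted values, then residuals = yi - yhat_i.
Residuals: [-1.6000, 0.6000, 0.2000, 0.8000].
SSres = sum(residual^2) = 3.6000.

3.6000


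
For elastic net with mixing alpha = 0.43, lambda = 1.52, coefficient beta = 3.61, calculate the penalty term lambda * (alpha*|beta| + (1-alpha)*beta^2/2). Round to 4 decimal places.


L1 component = 0.43 * |3.61| = 1.5523.
L2 component = 0.57 * 3.61^2 / 2 = 3.7141.
Penalty = 1.52 * (1.5523 + 3.7141) = 1.52 * 5.2664 = 8.0050.

8.0050


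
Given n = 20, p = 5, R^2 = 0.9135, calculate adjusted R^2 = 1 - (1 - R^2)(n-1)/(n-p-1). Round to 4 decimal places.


Using the formula:
(1 - 0.9135) = 0.0865.
Multiply by 19/14: 0.0865 * 19 = 1.6435, then 1.6435 / 14 = 0.1174.
Adj R^2 = 1 - 0.1174 = 0.8826.

0.8826


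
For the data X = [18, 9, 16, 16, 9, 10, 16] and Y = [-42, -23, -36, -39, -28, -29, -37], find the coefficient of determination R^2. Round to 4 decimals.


After computing the OLS fit (b0=-10.7757, b1=-1.6869):
SSres = 20.7243, SStot = 281.7143.
R^2 = 1 - 20.7243/281.7143 = 0.9264.

0.9264


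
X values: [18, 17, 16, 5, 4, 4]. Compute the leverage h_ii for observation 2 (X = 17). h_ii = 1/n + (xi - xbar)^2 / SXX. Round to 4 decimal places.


Compute xbar = 10.6667 with n = 6 observations.
SXX = 243.3333.
Leverage = 1/6 + (17 - 10.6667)^2/243.3333 = 0.3315.

0.3315


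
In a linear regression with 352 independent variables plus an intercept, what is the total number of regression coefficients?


Total coefficients = number of predictors + 1 (for the intercept).
= 352 + 1 = 353.

353


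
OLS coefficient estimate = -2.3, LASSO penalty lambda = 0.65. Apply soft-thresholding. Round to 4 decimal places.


Check: |-2.3| = 2.3 vs lambda = 0.65.
Since |beta| > lambda, coefficient = sign(beta)*(|beta| - lambda) = -1.6500.
Soft-thresholded coefficient = -1.6500.

-1.6500


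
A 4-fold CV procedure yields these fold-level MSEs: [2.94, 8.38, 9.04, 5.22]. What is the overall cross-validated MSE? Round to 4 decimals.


Add all fold MSEs: 25.5800.
Divide by k = 4: 25.5800/4 = 6.3950.

6.3950


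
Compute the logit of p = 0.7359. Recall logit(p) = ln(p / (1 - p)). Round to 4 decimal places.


1 - p = 0.2641.
p/(1-p) = 2.7864.
logit = ln(2.7864) = 1.0248.

1.0248


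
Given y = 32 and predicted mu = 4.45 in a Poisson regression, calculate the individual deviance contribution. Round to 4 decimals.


y/mu = 32/4.45 = 7.191011 (approx.), and ln(32/4.45) = 1.972832.
y * ln(y/mu) = 32 * 1.972832 = 63.130624.
y - mu = 27.55.
D = 2 * (63.130624 - 27.55) = 71.161248, which rounds to 71.1612.

71.1612


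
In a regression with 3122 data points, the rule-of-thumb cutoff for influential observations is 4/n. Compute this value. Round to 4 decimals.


Cook's distance cutoff = 4/n = 4/3122.
= 0.0013.

0.0013


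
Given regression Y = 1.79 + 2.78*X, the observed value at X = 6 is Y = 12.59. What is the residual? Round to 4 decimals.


Predicted = 1.79 + 2.78 * 6 = 18.4700.
Residual = 12.59 - 18.4700 = -5.8800.

-5.8800


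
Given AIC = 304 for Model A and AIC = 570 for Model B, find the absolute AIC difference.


Absolute difference = |304 - 570| = 266.
The model with lower AIC (A) is preferred.

266


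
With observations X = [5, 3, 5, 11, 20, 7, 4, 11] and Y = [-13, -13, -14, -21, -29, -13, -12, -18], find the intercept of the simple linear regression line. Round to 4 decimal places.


The slope is b1 = -1.0147.
Sample means are xbar = 8.2500 and ybar = -16.6250.
Intercept: b0 = -16.6250 - (-1.0147)(8.2500) = -8.2540.

-8.2540


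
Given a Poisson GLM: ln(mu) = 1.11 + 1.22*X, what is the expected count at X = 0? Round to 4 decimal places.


Compute eta = 1.11 + 1.22 * 0 = 1.1100.
Apply inverse link: mu = e^1.1100 = 3.0344.

3.0344


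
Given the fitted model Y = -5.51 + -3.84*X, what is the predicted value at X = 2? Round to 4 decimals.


Predicted value:
Y = -5.51 + (-3.84)(2) = -5.51 + -7.6800 = -13.1900.

-13.1900


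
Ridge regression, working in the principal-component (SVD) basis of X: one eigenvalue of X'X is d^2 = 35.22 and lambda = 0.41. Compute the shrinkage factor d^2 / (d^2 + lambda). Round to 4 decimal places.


Compute the denominator: 35.22 + 0.41 = 35.6300.
Shrinkage factor = 35.22 / 35.6300 = 0.9885.

0.9885


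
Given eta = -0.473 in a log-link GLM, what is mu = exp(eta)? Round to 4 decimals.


Apply the inverse link:
mu = e^-0.473 = 0.6231.

0.6231


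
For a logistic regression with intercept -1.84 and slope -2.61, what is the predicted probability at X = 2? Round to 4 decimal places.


z = -1.84 + -2.61 * 2 = -7.0600.
Sigmoid: P = 1 / (1 + exp(7.0600)) = 0.0009.

0.0009


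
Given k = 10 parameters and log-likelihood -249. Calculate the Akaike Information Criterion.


AIC = 2k - 2*loglik = 2(10) - 2(-249).
= 20 + 498 = 518.

518


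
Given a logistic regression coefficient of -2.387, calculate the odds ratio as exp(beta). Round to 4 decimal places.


Odds ratio = exp(beta) = exp(-2.387).
= 0.0919.

0.0919


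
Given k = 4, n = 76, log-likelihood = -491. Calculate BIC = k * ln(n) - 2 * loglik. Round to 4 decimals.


ln(76) = 4.330733.
k * ln(n) = 4 * 4.330733 = 17.322932.
-2L = 982.
BIC = 17.322932 + 982 = 999.322932, which rounds to 999.3229.

999.3229


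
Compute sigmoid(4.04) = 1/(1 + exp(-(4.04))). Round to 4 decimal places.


First, exp(-4.0400) = 0.0176.
Then sigma(z) = 1/(1 + 0.0176) = 0.9827.

0.9827


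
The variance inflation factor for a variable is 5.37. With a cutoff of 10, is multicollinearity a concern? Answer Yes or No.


Compare VIF = 5.37 to the threshold of 10.
5.37 < 10, so the answer is No.

No


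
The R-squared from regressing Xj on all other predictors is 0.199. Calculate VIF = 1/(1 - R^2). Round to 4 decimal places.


Denominator: 1 - 0.199 = 0.801.
VIF = 1 / 0.801 = 1.2484.

1.2484


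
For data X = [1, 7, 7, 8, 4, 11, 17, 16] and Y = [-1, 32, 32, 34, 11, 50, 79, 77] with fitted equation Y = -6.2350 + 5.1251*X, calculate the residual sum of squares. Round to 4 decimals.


Predicted values from Y = -6.2350 + 5.1251*X.
Residuals: [0.1099, 2.3593, 2.3593, -0.7658, -3.2654, -0.1411, -1.8917, 1.2334].
SSres = 27.5137.

27.5137


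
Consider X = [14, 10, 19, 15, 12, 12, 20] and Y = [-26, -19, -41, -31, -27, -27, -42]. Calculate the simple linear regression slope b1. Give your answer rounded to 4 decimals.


The sample means are xbar = 14.5714 and ybar = -30.4286.
Compute S_xx = 83.7143 and S_xy = -182.2857.
Slope b1 = S_xy / S_xx = -182.2857 / 83.7143 = -2.1775.

-2.1775


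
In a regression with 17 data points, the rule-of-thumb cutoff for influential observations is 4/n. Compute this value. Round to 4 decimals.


Using the rule of thumb:
Threshold = 4 / 17 = 0.2353.

0.2353


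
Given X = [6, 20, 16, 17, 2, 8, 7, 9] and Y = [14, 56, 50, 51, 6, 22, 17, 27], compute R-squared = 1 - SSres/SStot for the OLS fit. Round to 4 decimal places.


After computing the OLS fit (b0=-1.9429, b1=3.0417):
SSres = 37.5206, SStot = 2589.8750.
R^2 = 1 - 37.5206/2589.8750 = 0.9855.

0.9855


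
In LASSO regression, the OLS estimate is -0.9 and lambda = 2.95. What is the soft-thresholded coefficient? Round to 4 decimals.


|beta_OLS| = 0.9.
lambda = 2.95.
Since |beta| <= lambda, the coefficient is set to 0.
Result = 0.0000.

0.0000


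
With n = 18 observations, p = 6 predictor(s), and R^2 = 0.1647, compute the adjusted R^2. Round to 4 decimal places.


Plug in: Adj R^2 = 1 - (1 - 0.1647) * 17/11.
= 1 - 0.8353 * 17/11
= 1 - 14.2001 / 11
= 1 - 1.2909 = -0.2909.

-0.2909


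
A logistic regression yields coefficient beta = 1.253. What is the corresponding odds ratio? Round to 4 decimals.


Odds ratio = exp(beta) = exp(1.253).
= 3.5008.

3.5008


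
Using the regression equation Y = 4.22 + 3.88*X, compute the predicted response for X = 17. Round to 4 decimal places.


Predicted value:
Y = 4.22 + (3.88)(17) = 4.22 + 65.9600 = 70.1800.

70.1800


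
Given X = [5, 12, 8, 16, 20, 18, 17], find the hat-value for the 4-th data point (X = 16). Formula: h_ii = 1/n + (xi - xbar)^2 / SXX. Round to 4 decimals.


n = 7, xbar = 13.7143.
SXX = sum((xi - xbar)^2) = 185.4286.
h = 1/7 + (16 - 13.7143)^2 / 185.4286 = 0.1710.

0.1710


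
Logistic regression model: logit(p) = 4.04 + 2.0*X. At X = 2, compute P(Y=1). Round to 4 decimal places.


Linear predictor: z = 4.04 + 2.0 * 2 = 8.0400.
P = 1/(1 + exp(-8.0400)) = 1/(1 + 0.0003) = 0.9997.

0.9997


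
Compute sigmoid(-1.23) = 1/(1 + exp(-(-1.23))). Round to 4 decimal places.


First, exp(1.2300) = 3.4212.
Then sigma(z) = 1/(1 + 3.4212) = 0.2262.

0.2262


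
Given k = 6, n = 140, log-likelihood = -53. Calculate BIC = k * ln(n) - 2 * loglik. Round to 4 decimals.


ln(140) = 4.941642.
k * ln(n) = 6 * 4.941642 = 29.649852.
-2L = 106.
BIC = 29.649852 + 106 = 135.649852, which rounds to 135.6499.

135.6499


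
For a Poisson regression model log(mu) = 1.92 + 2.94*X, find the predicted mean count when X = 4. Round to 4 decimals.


Linear predictor: eta = 1.92 + (2.94)(4) = 13.6800.
Expected count: mu = exp(13.6800) = 873269.9429.

873269.9429


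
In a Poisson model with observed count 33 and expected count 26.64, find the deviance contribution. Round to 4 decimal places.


Compute y*ln(y/mu) = 33*ln(33/26.64) = 33*0.214094 = 7.065102.
y - mu = 6.36.
D = 2*(7.065102 - (6.36)) = 1.410204, which rounds to 1.4102.

1.4102


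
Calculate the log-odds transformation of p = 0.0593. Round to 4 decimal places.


Compute the odds: 0.0593/0.9407 = 0.0630.
Take the natural log: ln(0.0630) = -2.7640.

-2.7640


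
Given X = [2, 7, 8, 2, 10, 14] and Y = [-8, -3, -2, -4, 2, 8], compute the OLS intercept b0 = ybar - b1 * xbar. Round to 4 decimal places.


Compute b1 = 1.1133 from the OLS formula.
With xbar = 7.1667 and ybar = -1.1667, the intercept is:
b0 = -1.1667 - 1.1133 * 7.1667 = -9.1455.

-9.1455


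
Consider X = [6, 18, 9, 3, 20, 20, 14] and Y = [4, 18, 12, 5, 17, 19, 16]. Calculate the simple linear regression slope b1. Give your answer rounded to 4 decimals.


The sample means are xbar = 12.8571 and ybar = 13.0000.
Compute S_xx = 288.8571 and S_xy = 245.0000.
Slope b1 = S_xy / S_xx = 245.0000 / 288.8571 = 0.8482.

0.8482


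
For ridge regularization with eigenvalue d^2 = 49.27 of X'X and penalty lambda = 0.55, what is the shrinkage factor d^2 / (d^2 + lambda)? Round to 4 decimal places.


d^2 + lambda = 49.27 + 0.55 = 49.8200.
Shrinkage factor = 49.27/49.8200 = 0.9890.

0.9890


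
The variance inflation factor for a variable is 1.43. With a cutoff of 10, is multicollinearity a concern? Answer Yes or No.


Compare VIF = 1.43 to the threshold of 10.
1.43 < 10, so the answer is No.

No


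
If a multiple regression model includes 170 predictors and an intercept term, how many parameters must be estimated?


Each predictor gets one coefficient, plus one intercept.
Total parameters = 170 + 1 = 171.

171


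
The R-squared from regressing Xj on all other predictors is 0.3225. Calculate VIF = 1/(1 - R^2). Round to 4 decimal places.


VIF = 1 / (1 - 0.3225).
= 1 / 0.6775 = 1.4760.

1.4760


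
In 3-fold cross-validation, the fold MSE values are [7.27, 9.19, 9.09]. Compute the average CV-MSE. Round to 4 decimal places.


Sum of fold MSEs = 25.5500.
Average = 25.5500 / 3 = 8.5167.

8.5167


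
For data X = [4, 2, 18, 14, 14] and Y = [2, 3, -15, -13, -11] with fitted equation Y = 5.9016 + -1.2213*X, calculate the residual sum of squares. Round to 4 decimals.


Predicted values from Y = 5.9016 + -1.2213*X.
Residuals: [0.9836, -0.4590, 1.0818, -1.8034, 0.1966].
SSres = 5.6393.

5.6393


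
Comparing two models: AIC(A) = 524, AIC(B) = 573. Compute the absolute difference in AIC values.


|AIC_A - AIC_B| = |524 - 573| = 49.
Model A is preferred (lower AIC).

49


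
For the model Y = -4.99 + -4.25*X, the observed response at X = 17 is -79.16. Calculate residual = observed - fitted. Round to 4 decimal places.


Compute yhat = -4.99 + (-4.25)(17) = -77.2400.
Residual = actual - predicted = -79.16 - -77.2400 = -1.9200.

-1.9200


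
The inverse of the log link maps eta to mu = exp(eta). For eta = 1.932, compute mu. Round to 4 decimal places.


Apply the inverse link:
mu = e^1.932 = 6.9033.

6.9033


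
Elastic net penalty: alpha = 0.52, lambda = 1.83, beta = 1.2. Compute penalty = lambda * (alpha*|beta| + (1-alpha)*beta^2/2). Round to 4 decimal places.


alpha * |beta| = 0.52 * 1.2 = 0.6240.
(1-alpha) * beta^2/2 = 0.48 * 1.4400/2 = 0.3456.
Total = 1.83 * (0.6240 + 0.3456) = 1.7744.

1.7744


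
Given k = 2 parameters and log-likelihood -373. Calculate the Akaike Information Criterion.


AIC = 2*2 - 2*(-373).
= 4 + 746 = 750.

750


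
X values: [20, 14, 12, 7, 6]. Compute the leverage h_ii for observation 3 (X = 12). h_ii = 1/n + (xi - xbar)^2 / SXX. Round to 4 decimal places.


Compute xbar = 11.8000 with n = 5 observations.
SXX = 128.8000.
Leverage = 1/5 + (12 - 11.8000)^2/128.8000 = 0.2003.

0.2003


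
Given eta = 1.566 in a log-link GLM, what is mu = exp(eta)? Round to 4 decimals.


Apply the inverse link:
mu = e^1.566 = 4.7875.

4.7875


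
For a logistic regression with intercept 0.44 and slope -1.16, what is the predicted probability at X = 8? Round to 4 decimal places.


Compute z = 0.44 + (-1.16)(8) = -8.8400.
exp(-z) = 6904.9926.
P = 1/(1 + 6904.9926) = 0.0001.

0.0001


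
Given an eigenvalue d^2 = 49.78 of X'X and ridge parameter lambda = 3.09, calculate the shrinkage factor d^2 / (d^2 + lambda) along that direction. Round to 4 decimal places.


Denominator = d^2 + lambda = 49.78 + 3.09 = 52.8700.
Shrinkage = 49.78 / 52.8700 = 0.9416.

0.9416


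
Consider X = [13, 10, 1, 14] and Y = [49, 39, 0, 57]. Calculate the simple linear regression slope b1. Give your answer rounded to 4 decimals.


Calculate xbar = 9.5000, ybar = 36.2500.
S_xx = 105.0000, S_xy = 447.5000.
Using b1 = S_xy / S_xx = 447.5000 / 105.0000, we get b1 = 4.2619.

4.2619


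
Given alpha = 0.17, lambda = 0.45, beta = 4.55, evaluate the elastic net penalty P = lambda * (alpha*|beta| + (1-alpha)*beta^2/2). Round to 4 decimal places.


L1 component = 0.17 * |4.55| = 0.7735.
L2 component = 0.83 * 4.55^2 / 2 = 8.5915.
Penalty = 0.45 * (0.7735 + 8.5915) = 0.45 * 9.3650 = 4.2143.

4.2143


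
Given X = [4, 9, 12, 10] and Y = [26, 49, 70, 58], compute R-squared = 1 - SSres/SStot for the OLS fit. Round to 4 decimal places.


The fitted line is Y = 3.2230 + 5.4317*X.
SSres = 13.5252, SStot = 1038.7500.
R^2 = 1 - SSres/SStot = 0.9870.

0.9870


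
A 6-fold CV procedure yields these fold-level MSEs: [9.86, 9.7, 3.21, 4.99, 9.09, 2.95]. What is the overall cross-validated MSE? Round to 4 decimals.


Total MSE across folds = 39.8000.
CV-MSE = 39.8000/6 = 6.6333.

6.6333


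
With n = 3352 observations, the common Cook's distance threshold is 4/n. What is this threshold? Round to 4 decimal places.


The threshold is 4/n.
4/3352 = 0.0012.

0.0012


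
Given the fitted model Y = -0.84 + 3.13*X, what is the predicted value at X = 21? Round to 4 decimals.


Substitute X = 21 into the equation:
Y = -0.84 + 3.13 * 21 = -0.84 + 65.7300 = 64.8900.

64.8900


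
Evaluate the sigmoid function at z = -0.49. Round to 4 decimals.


exp(0.4900) = 1.6323.
1 + exp(-z) = 2.6323.
sigmoid = 1/2.6323 = 0.3799.

0.3799


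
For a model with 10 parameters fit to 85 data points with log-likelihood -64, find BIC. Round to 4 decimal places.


ln(85) = 4.442651.
k * ln(n) = 10 * 4.442651 = 44.426510.
-2L = 128.
BIC = 44.426510 + 128 = 172.426510, which rounds to 172.4265.

172.4265


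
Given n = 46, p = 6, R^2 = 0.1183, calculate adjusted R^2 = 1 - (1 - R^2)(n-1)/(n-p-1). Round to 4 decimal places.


Adjusted R^2 = 1 - (1 - R^2) * (n-1)/(n-p-1).
(1 - R^2) = 0.8817.
(n-1)/(n-p-1) = 45/39.
(1 - R^2) * (n-1) = 0.8817 * 45 = 39.6765.
Divide by (n-p-1): 39.6765 / 39 = 1.0173.
Adj R^2 = 1 - 1.0173 = -0.0173.

-0.0173


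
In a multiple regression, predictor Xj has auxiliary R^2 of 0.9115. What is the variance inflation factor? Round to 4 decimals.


Using VIF = 1/(1 - R^2_j):
1 - 0.9115 = 0.0885.
VIF = 11.2994.

11.2994


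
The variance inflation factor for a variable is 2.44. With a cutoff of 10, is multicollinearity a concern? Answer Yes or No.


Check: VIF = 2.44 vs threshold = 10.
Since 2.44 < 10, the answer is No.

No


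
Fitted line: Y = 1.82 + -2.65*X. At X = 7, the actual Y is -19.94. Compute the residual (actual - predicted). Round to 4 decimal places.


Predicted = 1.82 + -2.65 * 7 = -16.7300.
Residual = -19.94 - -16.7300 = -3.2100.

-3.2100


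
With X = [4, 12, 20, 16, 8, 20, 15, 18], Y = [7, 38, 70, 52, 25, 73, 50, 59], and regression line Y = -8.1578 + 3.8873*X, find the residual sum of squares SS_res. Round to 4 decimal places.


Compute predicted values, then residuals = yi - yhat_i.
Residuals: [-0.3914, -0.4898, 0.4118, -2.0390, 2.0594, 3.4118, -0.1517, -2.8136].
SSres = sum(residual^2) = 28.5411.

28.5411


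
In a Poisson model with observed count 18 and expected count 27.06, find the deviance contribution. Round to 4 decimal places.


First: ln(18/27.06) = -0.407685.
Then: 18 * -0.407685 = -7.338330.
y - mu = 18 - 27.06 = -9.06.
D = 2(-7.338330 - -9.06) = 3.443340, which rounds to 3.4433.

3.4433


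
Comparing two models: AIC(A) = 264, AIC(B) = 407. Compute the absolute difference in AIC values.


Absolute difference = |264 - 407| = 143.
The model with lower AIC (A) is preferred.

143


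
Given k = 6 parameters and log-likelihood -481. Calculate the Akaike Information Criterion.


AIC = 2*6 - 2*(-481).
= 12 + 962 = 974.

974


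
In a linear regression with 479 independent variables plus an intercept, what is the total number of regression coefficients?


Each predictor gets one coefficient, plus one intercept.
Total parameters = 479 + 1 = 480.

480


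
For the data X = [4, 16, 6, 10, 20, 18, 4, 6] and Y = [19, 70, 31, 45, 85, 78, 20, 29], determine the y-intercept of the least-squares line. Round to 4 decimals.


The slope is b1 = 4.0778.
Sample means are xbar = 10.5000 and ybar = 47.1250.
Intercept: b0 = 47.1250 - (4.0778)(10.5000) = 4.3079.

4.3079


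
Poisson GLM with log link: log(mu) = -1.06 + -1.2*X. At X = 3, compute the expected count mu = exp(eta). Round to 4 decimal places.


Linear predictor: eta = -1.06 + (-1.2)(3) = -4.6600.
Expected count: mu = exp(-4.6600) = 0.0095.

0.0095


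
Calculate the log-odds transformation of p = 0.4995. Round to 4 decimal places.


Compute the odds: 0.4995/0.5005 = 0.9980.
Take the natural log: ln(0.9980) = -0.0020.

-0.0020


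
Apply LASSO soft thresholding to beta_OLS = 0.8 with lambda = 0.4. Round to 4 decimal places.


Absolute value: |0.8| = 0.8.
Compare to lambda = 0.4.
Since |beta| > lambda, coefficient = sign(beta)*(|beta| - lambda) = 0.4000.

0.4000


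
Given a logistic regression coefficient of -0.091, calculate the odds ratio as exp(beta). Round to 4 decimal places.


Odds ratio = exp(beta) = exp(-0.091).
= 0.9130.

0.9130


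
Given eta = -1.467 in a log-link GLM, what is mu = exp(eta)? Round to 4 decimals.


The inverse log link gives:
mu = exp(-1.467) = 0.2306.

0.2306


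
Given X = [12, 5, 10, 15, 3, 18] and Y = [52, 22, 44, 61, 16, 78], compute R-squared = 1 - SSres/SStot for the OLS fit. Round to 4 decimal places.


Fit the OLS line: b0 = 2.7069, b1 = 4.0755.
SSres = 14.5559.
SStot = 2763.5000.
R^2 = 1 - 14.5559/2763.5000 = 0.9947.

0.9947


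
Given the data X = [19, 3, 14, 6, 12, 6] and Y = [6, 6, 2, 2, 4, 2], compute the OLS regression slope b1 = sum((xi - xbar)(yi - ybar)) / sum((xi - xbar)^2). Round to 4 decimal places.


Calculate xbar = 10.0000, ybar = 3.6667.
S_xx = 182.0000, S_xy = 12.0000.
Using b1 = S_xy / S_xx = 12.0000 / 182.0000, we get b1 = 0.0659.

0.0659


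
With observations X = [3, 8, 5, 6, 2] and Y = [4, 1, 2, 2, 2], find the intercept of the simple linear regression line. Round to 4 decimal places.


Compute b1 = -0.2982 from the OLS formula.
With xbar = 4.8000 and ybar = 2.2000, the intercept is:
b0 = 2.2000 - -0.2982 * 4.8000 = 3.6316.

3.6316


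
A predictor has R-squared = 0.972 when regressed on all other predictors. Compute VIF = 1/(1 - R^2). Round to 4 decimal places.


Using VIF = 1/(1 - R^2_j):
1 - 0.972 = 0.028.
VIF = 35.7143.

35.7143


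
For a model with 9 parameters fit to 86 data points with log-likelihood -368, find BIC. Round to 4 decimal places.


ln(86) = 4.454347.
k * ln(n) = 9 * 4.454347 = 40.089123.
-2L = 736.
BIC = 40.089123 + 736 = 776.089123, which rounds to 776.0891.

776.0891


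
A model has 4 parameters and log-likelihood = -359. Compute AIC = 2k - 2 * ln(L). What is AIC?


AIC = 2k - 2*loglik = 2(4) - 2(-359).
= 8 + 718 = 726.

726


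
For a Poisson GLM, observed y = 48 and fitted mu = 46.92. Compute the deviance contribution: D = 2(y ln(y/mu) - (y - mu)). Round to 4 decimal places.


First: ln(48/46.92) = 0.022757.
Then: 48 * 0.022757 = 1.092336.
y - mu = 48 - 46.92 = 1.08.
D = 2(1.092336 - 1.08) = 0.024672, which rounds to 0.0247.

0.0247


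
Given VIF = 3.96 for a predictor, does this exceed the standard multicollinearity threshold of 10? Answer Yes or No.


Compare VIF = 3.96 to the threshold of 10.
3.96 < 10, so the answer is No.

No


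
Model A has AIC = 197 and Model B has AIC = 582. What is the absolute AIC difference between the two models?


|AIC_A - AIC_B| = |197 - 582| = 385.
Model A is preferred (lower AIC).

385


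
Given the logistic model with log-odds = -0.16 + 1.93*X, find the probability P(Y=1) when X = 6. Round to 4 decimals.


Compute z = -0.16 + (1.93)(6) = 11.4200.
exp(-z) = 0.0000.
P = 1/(1 + 0.0000) = 1.0000.

1.0000


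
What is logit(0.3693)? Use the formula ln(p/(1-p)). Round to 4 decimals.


1 - p = 0.6307.
p/(1-p) = 0.5855.
logit = ln(0.5855) = -0.5352.

-0.5352


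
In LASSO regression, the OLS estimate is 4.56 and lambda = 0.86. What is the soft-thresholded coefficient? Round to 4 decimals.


Check: |4.56| = 4.56 vs lambda = 0.86.
Since |beta| > lambda, coefficient = sign(beta)*(|beta| - lambda) = 3.7000.
Soft-thresholded coefficient = 3.7000.

3.7000


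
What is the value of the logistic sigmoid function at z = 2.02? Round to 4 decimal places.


Compute exp(-2.0200) = 0.1327.
Sigmoid = 1 / (1 + 0.1327) = 1 / 1.1327 = 0.8829.

0.8829


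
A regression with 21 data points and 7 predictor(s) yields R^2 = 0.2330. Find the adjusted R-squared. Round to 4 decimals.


Using the formula:
(1 - 0.2330) = 0.7670.
Multiply by 20/13: 0.7670 * 20 = 15.3400, then 15.3400 / 13 = 1.1800.
Adj R^2 = 1 - 1.1800 = -0.1800.

-0.1800


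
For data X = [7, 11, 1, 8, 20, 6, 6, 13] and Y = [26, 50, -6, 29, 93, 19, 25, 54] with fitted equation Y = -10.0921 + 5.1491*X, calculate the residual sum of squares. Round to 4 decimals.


Compute predicted values, then residuals = yi - yhat_i.
Residuals: [0.0484, 3.4520, -1.0570, -2.1007, 0.1101, -1.8025, 4.1975, -2.8462].
SSres = sum(residual^2) = 46.4298.

46.4298


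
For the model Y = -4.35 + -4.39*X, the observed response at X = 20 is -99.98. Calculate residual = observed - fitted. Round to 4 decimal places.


Compute yhat = -4.35 + (-4.39)(20) = -92.1500.
Residual = actual - predicted = -99.98 - -92.1500 = -7.8300.

-7.8300


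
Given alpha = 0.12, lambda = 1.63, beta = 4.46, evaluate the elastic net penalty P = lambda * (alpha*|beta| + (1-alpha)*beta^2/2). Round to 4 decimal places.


alpha * |beta| = 0.12 * 4.46 = 0.5352.
(1-alpha) * beta^2/2 = 0.88 * 19.8916/2 = 8.7523.
Total = 1.63 * (0.5352 + 8.7523) = 15.1386.

15.1386


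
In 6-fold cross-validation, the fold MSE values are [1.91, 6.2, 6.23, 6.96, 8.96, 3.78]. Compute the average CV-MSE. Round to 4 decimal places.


Total MSE across folds = 34.0400.
CV-MSE = 34.0400/6 = 5.6733.

5.6733


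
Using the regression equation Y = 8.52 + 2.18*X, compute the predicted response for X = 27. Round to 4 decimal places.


Substitute X = 27 into the equation:
Y = 8.52 + 2.18 * 27 = 8.52 + 58.8600 = 67.3800.

67.3800


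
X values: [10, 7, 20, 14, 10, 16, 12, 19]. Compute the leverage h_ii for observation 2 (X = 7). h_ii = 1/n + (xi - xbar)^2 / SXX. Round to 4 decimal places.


Mean of X: xbar = 13.5000.
SXX = 148.0000.
For X = 7: h = 1/8 + (7 - 13.5000)^2/148.0000 = 0.4105.

0.4105


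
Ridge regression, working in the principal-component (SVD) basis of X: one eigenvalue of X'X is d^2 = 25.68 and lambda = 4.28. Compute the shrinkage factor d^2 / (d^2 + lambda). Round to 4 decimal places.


Compute the denominator: 25.68 + 4.28 = 29.9600.
Shrinkage factor = 25.68 / 29.9600 = 0.8571.

0.8571


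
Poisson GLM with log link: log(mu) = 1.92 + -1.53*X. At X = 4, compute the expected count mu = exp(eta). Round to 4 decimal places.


eta = 1.92 + -1.53 * 4 = -4.2000.
mu = exp(-4.2000) = 0.0150.

0.0150


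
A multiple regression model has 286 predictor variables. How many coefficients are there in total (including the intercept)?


Including the intercept, the model has 286 predictor coefficients + 1 intercept.
Total = 287.

287


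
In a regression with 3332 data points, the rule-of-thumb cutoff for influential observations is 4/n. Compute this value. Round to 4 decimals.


Using the rule of thumb:
Threshold = 4 / 3332 = 0.0012.

0.0012
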